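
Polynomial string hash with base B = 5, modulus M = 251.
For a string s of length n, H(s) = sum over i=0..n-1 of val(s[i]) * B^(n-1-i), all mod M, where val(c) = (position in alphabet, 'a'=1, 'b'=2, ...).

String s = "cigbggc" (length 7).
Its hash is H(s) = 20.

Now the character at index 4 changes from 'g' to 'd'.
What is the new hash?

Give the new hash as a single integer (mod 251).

Answer: 196

Derivation:
val('g') = 7, val('d') = 4
Position k = 4, exponent = n-1-k = 2
B^2 mod M = 5^2 mod 251 = 25
Delta = (4 - 7) * 25 mod 251 = 176
New hash = (20 + 176) mod 251 = 196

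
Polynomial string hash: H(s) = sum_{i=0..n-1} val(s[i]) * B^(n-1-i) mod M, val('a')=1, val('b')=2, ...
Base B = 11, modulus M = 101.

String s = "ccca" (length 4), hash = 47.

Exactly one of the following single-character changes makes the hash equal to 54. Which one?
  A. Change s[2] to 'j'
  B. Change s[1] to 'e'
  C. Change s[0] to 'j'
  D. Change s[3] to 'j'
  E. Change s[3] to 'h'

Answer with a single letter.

Option A: s[2]='c'->'j', delta=(10-3)*11^1 mod 101 = 77, hash=47+77 mod 101 = 23
Option B: s[1]='c'->'e', delta=(5-3)*11^2 mod 101 = 40, hash=47+40 mod 101 = 87
Option C: s[0]='c'->'j', delta=(10-3)*11^3 mod 101 = 25, hash=47+25 mod 101 = 72
Option D: s[3]='a'->'j', delta=(10-1)*11^0 mod 101 = 9, hash=47+9 mod 101 = 56
Option E: s[3]='a'->'h', delta=(8-1)*11^0 mod 101 = 7, hash=47+7 mod 101 = 54 <-- target

Answer: E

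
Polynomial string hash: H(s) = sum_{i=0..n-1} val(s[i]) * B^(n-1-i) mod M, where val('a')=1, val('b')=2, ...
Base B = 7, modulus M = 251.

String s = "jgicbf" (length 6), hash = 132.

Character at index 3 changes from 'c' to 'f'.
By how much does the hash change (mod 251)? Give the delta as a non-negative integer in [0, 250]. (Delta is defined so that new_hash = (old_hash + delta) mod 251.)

Answer: 147

Derivation:
Delta formula: (val(new) - val(old)) * B^(n-1-k) mod M
  val('f') - val('c') = 6 - 3 = 3
  B^(n-1-k) = 7^2 mod 251 = 49
  Delta = 3 * 49 mod 251 = 147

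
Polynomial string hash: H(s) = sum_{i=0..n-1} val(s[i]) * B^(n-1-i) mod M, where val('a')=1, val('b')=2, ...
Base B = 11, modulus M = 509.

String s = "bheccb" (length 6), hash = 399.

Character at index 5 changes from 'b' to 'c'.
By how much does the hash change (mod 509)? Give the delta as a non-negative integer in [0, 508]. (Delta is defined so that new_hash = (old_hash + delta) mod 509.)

Delta formula: (val(new) - val(old)) * B^(n-1-k) mod M
  val('c') - val('b') = 3 - 2 = 1
  B^(n-1-k) = 11^0 mod 509 = 1
  Delta = 1 * 1 mod 509 = 1

Answer: 1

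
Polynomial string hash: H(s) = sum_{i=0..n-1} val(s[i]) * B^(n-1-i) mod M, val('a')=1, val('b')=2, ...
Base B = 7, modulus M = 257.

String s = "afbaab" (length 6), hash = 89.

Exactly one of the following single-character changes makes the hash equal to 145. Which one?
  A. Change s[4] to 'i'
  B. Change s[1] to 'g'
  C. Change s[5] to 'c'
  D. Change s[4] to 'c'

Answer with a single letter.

Option A: s[4]='a'->'i', delta=(9-1)*7^1 mod 257 = 56, hash=89+56 mod 257 = 145 <-- target
Option B: s[1]='f'->'g', delta=(7-6)*7^4 mod 257 = 88, hash=89+88 mod 257 = 177
Option C: s[5]='b'->'c', delta=(3-2)*7^0 mod 257 = 1, hash=89+1 mod 257 = 90
Option D: s[4]='a'->'c', delta=(3-1)*7^1 mod 257 = 14, hash=89+14 mod 257 = 103

Answer: A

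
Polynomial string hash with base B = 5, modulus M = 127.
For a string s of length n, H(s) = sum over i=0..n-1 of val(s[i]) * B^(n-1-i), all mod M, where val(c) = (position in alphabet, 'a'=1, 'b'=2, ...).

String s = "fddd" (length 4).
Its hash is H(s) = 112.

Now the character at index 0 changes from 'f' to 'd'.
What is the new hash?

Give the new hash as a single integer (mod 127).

val('f') = 6, val('d') = 4
Position k = 0, exponent = n-1-k = 3
B^3 mod M = 5^3 mod 127 = 125
Delta = (4 - 6) * 125 mod 127 = 4
New hash = (112 + 4) mod 127 = 116

Answer: 116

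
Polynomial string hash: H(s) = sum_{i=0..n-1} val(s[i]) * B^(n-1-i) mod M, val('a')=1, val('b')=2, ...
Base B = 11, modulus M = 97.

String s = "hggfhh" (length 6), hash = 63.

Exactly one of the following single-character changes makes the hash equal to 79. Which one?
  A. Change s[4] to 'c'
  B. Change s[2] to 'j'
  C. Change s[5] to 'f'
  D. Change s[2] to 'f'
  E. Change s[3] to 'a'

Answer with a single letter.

Answer: B

Derivation:
Option A: s[4]='h'->'c', delta=(3-8)*11^1 mod 97 = 42, hash=63+42 mod 97 = 8
Option B: s[2]='g'->'j', delta=(10-7)*11^3 mod 97 = 16, hash=63+16 mod 97 = 79 <-- target
Option C: s[5]='h'->'f', delta=(6-8)*11^0 mod 97 = 95, hash=63+95 mod 97 = 61
Option D: s[2]='g'->'f', delta=(6-7)*11^3 mod 97 = 27, hash=63+27 mod 97 = 90
Option E: s[3]='f'->'a', delta=(1-6)*11^2 mod 97 = 74, hash=63+74 mod 97 = 40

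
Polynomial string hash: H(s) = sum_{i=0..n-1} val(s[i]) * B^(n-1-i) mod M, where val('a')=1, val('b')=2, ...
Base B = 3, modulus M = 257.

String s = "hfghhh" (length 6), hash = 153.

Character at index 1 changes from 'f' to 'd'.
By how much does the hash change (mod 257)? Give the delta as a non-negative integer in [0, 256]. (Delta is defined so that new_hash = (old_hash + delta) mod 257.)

Delta formula: (val(new) - val(old)) * B^(n-1-k) mod M
  val('d') - val('f') = 4 - 6 = -2
  B^(n-1-k) = 3^4 mod 257 = 81
  Delta = -2 * 81 mod 257 = 95

Answer: 95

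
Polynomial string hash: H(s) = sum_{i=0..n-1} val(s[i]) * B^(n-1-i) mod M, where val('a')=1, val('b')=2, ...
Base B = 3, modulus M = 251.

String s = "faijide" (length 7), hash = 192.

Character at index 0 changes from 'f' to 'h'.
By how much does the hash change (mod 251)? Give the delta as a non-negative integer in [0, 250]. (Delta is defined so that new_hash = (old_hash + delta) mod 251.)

Answer: 203

Derivation:
Delta formula: (val(new) - val(old)) * B^(n-1-k) mod M
  val('h') - val('f') = 8 - 6 = 2
  B^(n-1-k) = 3^6 mod 251 = 227
  Delta = 2 * 227 mod 251 = 203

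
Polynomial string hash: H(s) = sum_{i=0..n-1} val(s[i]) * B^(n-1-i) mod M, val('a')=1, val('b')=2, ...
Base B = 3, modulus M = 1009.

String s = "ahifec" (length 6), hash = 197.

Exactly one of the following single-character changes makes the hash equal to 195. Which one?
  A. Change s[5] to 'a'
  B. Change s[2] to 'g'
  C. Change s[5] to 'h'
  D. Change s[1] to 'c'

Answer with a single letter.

Option A: s[5]='c'->'a', delta=(1-3)*3^0 mod 1009 = 1007, hash=197+1007 mod 1009 = 195 <-- target
Option B: s[2]='i'->'g', delta=(7-9)*3^3 mod 1009 = 955, hash=197+955 mod 1009 = 143
Option C: s[5]='c'->'h', delta=(8-3)*3^0 mod 1009 = 5, hash=197+5 mod 1009 = 202
Option D: s[1]='h'->'c', delta=(3-8)*3^4 mod 1009 = 604, hash=197+604 mod 1009 = 801

Answer: A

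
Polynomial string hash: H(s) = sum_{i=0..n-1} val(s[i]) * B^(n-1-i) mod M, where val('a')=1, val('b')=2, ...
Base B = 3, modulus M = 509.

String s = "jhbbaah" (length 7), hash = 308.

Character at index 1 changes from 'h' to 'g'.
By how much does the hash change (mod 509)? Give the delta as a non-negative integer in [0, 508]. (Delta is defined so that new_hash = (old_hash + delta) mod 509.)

Answer: 266

Derivation:
Delta formula: (val(new) - val(old)) * B^(n-1-k) mod M
  val('g') - val('h') = 7 - 8 = -1
  B^(n-1-k) = 3^5 mod 509 = 243
  Delta = -1 * 243 mod 509 = 266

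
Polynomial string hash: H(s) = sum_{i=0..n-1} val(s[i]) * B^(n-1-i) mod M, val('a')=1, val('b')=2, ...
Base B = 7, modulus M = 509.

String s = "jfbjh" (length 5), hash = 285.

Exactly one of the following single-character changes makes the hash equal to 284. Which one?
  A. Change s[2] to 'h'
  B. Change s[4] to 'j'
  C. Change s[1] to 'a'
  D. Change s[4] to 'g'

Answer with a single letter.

Answer: D

Derivation:
Option A: s[2]='b'->'h', delta=(8-2)*7^2 mod 509 = 294, hash=285+294 mod 509 = 70
Option B: s[4]='h'->'j', delta=(10-8)*7^0 mod 509 = 2, hash=285+2 mod 509 = 287
Option C: s[1]='f'->'a', delta=(1-6)*7^3 mod 509 = 321, hash=285+321 mod 509 = 97
Option D: s[4]='h'->'g', delta=(7-8)*7^0 mod 509 = 508, hash=285+508 mod 509 = 284 <-- target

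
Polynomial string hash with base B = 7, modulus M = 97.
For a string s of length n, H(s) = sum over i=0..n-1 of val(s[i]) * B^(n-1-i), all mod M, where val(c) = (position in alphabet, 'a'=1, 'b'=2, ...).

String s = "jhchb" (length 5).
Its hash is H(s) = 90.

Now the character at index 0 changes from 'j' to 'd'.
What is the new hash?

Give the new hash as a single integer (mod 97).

Answer: 40

Derivation:
val('j') = 10, val('d') = 4
Position k = 0, exponent = n-1-k = 4
B^4 mod M = 7^4 mod 97 = 73
Delta = (4 - 10) * 73 mod 97 = 47
New hash = (90 + 47) mod 97 = 40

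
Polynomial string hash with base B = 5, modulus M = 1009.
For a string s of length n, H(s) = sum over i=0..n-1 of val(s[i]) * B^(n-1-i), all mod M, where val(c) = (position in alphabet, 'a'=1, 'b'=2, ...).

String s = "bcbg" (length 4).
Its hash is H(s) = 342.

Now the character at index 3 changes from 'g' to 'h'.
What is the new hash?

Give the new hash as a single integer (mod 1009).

Answer: 343

Derivation:
val('g') = 7, val('h') = 8
Position k = 3, exponent = n-1-k = 0
B^0 mod M = 5^0 mod 1009 = 1
Delta = (8 - 7) * 1 mod 1009 = 1
New hash = (342 + 1) mod 1009 = 343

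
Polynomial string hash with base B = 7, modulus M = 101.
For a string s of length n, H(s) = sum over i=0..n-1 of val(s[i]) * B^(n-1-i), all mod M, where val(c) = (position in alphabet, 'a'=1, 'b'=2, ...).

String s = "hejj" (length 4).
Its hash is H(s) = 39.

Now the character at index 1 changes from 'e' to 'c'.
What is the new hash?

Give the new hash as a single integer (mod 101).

val('e') = 5, val('c') = 3
Position k = 1, exponent = n-1-k = 2
B^2 mod M = 7^2 mod 101 = 49
Delta = (3 - 5) * 49 mod 101 = 3
New hash = (39 + 3) mod 101 = 42

Answer: 42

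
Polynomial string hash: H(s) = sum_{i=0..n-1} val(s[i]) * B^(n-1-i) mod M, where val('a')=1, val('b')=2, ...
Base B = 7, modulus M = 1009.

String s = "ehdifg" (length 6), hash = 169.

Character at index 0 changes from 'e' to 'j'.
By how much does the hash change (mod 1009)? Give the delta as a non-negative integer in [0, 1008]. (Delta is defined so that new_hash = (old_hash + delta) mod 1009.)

Delta formula: (val(new) - val(old)) * B^(n-1-k) mod M
  val('j') - val('e') = 10 - 5 = 5
  B^(n-1-k) = 7^5 mod 1009 = 663
  Delta = 5 * 663 mod 1009 = 288

Answer: 288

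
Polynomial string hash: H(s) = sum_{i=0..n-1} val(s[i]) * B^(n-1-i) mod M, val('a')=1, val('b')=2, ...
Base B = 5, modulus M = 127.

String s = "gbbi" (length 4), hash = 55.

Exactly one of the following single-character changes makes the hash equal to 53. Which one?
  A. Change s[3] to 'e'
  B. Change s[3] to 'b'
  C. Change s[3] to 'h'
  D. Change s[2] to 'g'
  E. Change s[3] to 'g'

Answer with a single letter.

Option A: s[3]='i'->'e', delta=(5-9)*5^0 mod 127 = 123, hash=55+123 mod 127 = 51
Option B: s[3]='i'->'b', delta=(2-9)*5^0 mod 127 = 120, hash=55+120 mod 127 = 48
Option C: s[3]='i'->'h', delta=(8-9)*5^0 mod 127 = 126, hash=55+126 mod 127 = 54
Option D: s[2]='b'->'g', delta=(7-2)*5^1 mod 127 = 25, hash=55+25 mod 127 = 80
Option E: s[3]='i'->'g', delta=(7-9)*5^0 mod 127 = 125, hash=55+125 mod 127 = 53 <-- target

Answer: E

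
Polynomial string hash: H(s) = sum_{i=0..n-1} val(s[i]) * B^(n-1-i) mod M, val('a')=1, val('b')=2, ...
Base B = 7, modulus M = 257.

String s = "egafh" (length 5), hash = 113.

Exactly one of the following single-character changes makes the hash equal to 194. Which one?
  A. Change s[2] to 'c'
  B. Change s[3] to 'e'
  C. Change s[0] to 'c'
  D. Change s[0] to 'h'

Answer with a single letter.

Option A: s[2]='a'->'c', delta=(3-1)*7^2 mod 257 = 98, hash=113+98 mod 257 = 211
Option B: s[3]='f'->'e', delta=(5-6)*7^1 mod 257 = 250, hash=113+250 mod 257 = 106
Option C: s[0]='e'->'c', delta=(3-5)*7^4 mod 257 = 81, hash=113+81 mod 257 = 194 <-- target
Option D: s[0]='e'->'h', delta=(8-5)*7^4 mod 257 = 7, hash=113+7 mod 257 = 120

Answer: C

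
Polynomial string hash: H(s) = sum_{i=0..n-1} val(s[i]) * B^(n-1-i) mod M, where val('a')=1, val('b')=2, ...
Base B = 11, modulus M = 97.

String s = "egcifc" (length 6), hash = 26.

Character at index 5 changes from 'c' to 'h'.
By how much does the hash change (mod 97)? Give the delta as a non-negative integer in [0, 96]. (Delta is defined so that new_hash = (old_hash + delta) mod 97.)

Answer: 5

Derivation:
Delta formula: (val(new) - val(old)) * B^(n-1-k) mod M
  val('h') - val('c') = 8 - 3 = 5
  B^(n-1-k) = 11^0 mod 97 = 1
  Delta = 5 * 1 mod 97 = 5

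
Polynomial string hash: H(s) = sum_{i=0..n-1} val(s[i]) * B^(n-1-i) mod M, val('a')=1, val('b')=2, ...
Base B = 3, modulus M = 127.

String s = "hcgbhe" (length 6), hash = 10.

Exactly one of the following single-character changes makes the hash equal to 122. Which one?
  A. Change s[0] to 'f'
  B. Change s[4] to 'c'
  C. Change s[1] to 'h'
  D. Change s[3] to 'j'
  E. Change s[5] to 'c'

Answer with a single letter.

Option A: s[0]='h'->'f', delta=(6-8)*3^5 mod 127 = 22, hash=10+22 mod 127 = 32
Option B: s[4]='h'->'c', delta=(3-8)*3^1 mod 127 = 112, hash=10+112 mod 127 = 122 <-- target
Option C: s[1]='c'->'h', delta=(8-3)*3^4 mod 127 = 24, hash=10+24 mod 127 = 34
Option D: s[3]='b'->'j', delta=(10-2)*3^2 mod 127 = 72, hash=10+72 mod 127 = 82
Option E: s[5]='e'->'c', delta=(3-5)*3^0 mod 127 = 125, hash=10+125 mod 127 = 8

Answer: B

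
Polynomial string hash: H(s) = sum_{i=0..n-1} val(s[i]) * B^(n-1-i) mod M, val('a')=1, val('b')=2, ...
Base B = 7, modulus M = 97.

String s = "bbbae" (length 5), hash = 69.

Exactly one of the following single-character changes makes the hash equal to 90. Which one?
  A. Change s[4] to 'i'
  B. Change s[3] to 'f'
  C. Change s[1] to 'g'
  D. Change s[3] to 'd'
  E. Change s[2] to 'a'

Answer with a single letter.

Option A: s[4]='e'->'i', delta=(9-5)*7^0 mod 97 = 4, hash=69+4 mod 97 = 73
Option B: s[3]='a'->'f', delta=(6-1)*7^1 mod 97 = 35, hash=69+35 mod 97 = 7
Option C: s[1]='b'->'g', delta=(7-2)*7^3 mod 97 = 66, hash=69+66 mod 97 = 38
Option D: s[3]='a'->'d', delta=(4-1)*7^1 mod 97 = 21, hash=69+21 mod 97 = 90 <-- target
Option E: s[2]='b'->'a', delta=(1-2)*7^2 mod 97 = 48, hash=69+48 mod 97 = 20

Answer: D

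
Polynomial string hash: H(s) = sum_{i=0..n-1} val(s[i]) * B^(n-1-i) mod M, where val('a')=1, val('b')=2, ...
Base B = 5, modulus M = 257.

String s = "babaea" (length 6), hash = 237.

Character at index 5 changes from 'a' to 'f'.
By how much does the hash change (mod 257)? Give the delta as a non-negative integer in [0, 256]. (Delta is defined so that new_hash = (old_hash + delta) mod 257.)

Delta formula: (val(new) - val(old)) * B^(n-1-k) mod M
  val('f') - val('a') = 6 - 1 = 5
  B^(n-1-k) = 5^0 mod 257 = 1
  Delta = 5 * 1 mod 257 = 5

Answer: 5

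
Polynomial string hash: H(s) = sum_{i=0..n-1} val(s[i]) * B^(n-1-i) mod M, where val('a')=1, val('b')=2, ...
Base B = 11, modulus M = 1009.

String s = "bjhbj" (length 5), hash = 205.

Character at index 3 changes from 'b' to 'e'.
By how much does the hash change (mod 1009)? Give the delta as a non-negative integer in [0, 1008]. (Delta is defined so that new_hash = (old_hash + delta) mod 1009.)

Delta formula: (val(new) - val(old)) * B^(n-1-k) mod M
  val('e') - val('b') = 5 - 2 = 3
  B^(n-1-k) = 11^1 mod 1009 = 11
  Delta = 3 * 11 mod 1009 = 33

Answer: 33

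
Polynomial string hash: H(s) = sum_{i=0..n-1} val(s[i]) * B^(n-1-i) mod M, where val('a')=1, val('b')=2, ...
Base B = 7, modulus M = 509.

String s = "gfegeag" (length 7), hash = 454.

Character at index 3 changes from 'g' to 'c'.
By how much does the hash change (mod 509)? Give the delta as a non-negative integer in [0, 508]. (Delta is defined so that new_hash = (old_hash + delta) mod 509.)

Delta formula: (val(new) - val(old)) * B^(n-1-k) mod M
  val('c') - val('g') = 3 - 7 = -4
  B^(n-1-k) = 7^3 mod 509 = 343
  Delta = -4 * 343 mod 509 = 155

Answer: 155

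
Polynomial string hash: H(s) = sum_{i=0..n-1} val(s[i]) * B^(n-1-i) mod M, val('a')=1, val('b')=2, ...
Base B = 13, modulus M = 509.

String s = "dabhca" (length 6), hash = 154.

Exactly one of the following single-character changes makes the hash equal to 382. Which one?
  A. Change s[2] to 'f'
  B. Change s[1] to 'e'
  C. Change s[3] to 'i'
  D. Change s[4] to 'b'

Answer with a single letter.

Answer: B

Derivation:
Option A: s[2]='b'->'f', delta=(6-2)*13^3 mod 509 = 135, hash=154+135 mod 509 = 289
Option B: s[1]='a'->'e', delta=(5-1)*13^4 mod 509 = 228, hash=154+228 mod 509 = 382 <-- target
Option C: s[3]='h'->'i', delta=(9-8)*13^2 mod 509 = 169, hash=154+169 mod 509 = 323
Option D: s[4]='c'->'b', delta=(2-3)*13^1 mod 509 = 496, hash=154+496 mod 509 = 141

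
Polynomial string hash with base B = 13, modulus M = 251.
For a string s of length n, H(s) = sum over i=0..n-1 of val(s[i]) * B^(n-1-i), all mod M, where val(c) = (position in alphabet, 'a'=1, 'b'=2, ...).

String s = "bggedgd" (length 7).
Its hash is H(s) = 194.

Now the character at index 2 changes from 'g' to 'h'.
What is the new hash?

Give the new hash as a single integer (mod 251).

val('g') = 7, val('h') = 8
Position k = 2, exponent = n-1-k = 4
B^4 mod M = 13^4 mod 251 = 198
Delta = (8 - 7) * 198 mod 251 = 198
New hash = (194 + 198) mod 251 = 141

Answer: 141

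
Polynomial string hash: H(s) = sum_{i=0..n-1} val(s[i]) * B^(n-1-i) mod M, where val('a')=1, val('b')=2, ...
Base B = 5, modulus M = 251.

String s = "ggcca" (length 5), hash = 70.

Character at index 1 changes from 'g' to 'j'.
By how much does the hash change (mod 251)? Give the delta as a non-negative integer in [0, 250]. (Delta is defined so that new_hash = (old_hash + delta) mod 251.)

Answer: 124

Derivation:
Delta formula: (val(new) - val(old)) * B^(n-1-k) mod M
  val('j') - val('g') = 10 - 7 = 3
  B^(n-1-k) = 5^3 mod 251 = 125
  Delta = 3 * 125 mod 251 = 124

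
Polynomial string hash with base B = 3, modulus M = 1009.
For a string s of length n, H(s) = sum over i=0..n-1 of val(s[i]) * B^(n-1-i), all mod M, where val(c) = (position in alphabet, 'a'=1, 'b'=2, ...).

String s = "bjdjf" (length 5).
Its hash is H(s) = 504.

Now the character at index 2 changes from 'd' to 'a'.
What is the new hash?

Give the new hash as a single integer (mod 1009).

val('d') = 4, val('a') = 1
Position k = 2, exponent = n-1-k = 2
B^2 mod M = 3^2 mod 1009 = 9
Delta = (1 - 4) * 9 mod 1009 = 982
New hash = (504 + 982) mod 1009 = 477

Answer: 477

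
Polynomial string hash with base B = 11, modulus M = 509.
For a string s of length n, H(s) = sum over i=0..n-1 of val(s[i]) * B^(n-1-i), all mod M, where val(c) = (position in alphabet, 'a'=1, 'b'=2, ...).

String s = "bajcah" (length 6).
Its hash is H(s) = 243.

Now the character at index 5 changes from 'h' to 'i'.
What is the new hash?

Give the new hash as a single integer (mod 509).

Answer: 244

Derivation:
val('h') = 8, val('i') = 9
Position k = 5, exponent = n-1-k = 0
B^0 mod M = 11^0 mod 509 = 1
Delta = (9 - 8) * 1 mod 509 = 1
New hash = (243 + 1) mod 509 = 244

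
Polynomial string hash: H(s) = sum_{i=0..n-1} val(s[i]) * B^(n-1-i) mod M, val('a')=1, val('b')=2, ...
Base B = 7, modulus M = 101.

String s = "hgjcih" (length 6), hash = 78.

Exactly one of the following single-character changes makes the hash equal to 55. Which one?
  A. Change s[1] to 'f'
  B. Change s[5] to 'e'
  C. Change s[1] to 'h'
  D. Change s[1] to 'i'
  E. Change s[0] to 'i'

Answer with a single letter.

Answer: C

Derivation:
Option A: s[1]='g'->'f', delta=(6-7)*7^4 mod 101 = 23, hash=78+23 mod 101 = 0
Option B: s[5]='h'->'e', delta=(5-8)*7^0 mod 101 = 98, hash=78+98 mod 101 = 75
Option C: s[1]='g'->'h', delta=(8-7)*7^4 mod 101 = 78, hash=78+78 mod 101 = 55 <-- target
Option D: s[1]='g'->'i', delta=(9-7)*7^4 mod 101 = 55, hash=78+55 mod 101 = 32
Option E: s[0]='h'->'i', delta=(9-8)*7^5 mod 101 = 41, hash=78+41 mod 101 = 18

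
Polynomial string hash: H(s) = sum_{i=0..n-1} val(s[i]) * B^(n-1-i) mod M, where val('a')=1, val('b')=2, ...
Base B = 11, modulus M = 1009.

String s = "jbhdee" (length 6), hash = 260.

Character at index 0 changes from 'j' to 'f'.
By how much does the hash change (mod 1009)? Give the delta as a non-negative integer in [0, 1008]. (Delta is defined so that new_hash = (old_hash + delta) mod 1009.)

Answer: 547

Derivation:
Delta formula: (val(new) - val(old)) * B^(n-1-k) mod M
  val('f') - val('j') = 6 - 10 = -4
  B^(n-1-k) = 11^5 mod 1009 = 620
  Delta = -4 * 620 mod 1009 = 547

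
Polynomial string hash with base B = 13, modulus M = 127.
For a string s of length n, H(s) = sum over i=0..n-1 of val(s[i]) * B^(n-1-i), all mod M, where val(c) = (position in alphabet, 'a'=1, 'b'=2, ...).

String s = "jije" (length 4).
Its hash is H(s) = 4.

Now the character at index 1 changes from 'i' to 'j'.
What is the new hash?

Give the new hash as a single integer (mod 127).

Answer: 46

Derivation:
val('i') = 9, val('j') = 10
Position k = 1, exponent = n-1-k = 2
B^2 mod M = 13^2 mod 127 = 42
Delta = (10 - 9) * 42 mod 127 = 42
New hash = (4 + 42) mod 127 = 46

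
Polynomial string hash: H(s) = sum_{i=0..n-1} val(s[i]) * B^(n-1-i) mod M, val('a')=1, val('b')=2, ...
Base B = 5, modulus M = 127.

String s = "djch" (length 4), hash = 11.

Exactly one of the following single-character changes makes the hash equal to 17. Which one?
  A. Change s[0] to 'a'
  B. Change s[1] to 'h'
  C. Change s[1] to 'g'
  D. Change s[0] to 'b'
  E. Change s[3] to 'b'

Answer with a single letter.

Answer: A

Derivation:
Option A: s[0]='d'->'a', delta=(1-4)*5^3 mod 127 = 6, hash=11+6 mod 127 = 17 <-- target
Option B: s[1]='j'->'h', delta=(8-10)*5^2 mod 127 = 77, hash=11+77 mod 127 = 88
Option C: s[1]='j'->'g', delta=(7-10)*5^2 mod 127 = 52, hash=11+52 mod 127 = 63
Option D: s[0]='d'->'b', delta=(2-4)*5^3 mod 127 = 4, hash=11+4 mod 127 = 15
Option E: s[3]='h'->'b', delta=(2-8)*5^0 mod 127 = 121, hash=11+121 mod 127 = 5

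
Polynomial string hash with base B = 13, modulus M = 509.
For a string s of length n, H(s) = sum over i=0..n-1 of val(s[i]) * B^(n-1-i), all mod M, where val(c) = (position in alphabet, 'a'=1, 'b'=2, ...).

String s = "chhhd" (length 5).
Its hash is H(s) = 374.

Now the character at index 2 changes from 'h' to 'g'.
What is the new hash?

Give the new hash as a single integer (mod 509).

val('h') = 8, val('g') = 7
Position k = 2, exponent = n-1-k = 2
B^2 mod M = 13^2 mod 509 = 169
Delta = (7 - 8) * 169 mod 509 = 340
New hash = (374 + 340) mod 509 = 205

Answer: 205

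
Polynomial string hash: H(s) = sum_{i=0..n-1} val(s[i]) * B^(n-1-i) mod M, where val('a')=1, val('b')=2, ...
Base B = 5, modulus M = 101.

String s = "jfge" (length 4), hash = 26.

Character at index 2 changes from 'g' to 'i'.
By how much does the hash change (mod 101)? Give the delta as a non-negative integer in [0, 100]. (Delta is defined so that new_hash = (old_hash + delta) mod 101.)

Answer: 10

Derivation:
Delta formula: (val(new) - val(old)) * B^(n-1-k) mod M
  val('i') - val('g') = 9 - 7 = 2
  B^(n-1-k) = 5^1 mod 101 = 5
  Delta = 2 * 5 mod 101 = 10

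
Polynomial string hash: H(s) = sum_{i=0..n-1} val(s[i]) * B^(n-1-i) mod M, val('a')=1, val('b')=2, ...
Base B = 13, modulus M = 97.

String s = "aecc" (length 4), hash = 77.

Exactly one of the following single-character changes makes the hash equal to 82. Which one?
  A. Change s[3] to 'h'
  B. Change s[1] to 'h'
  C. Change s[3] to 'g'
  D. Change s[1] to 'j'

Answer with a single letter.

Answer: A

Derivation:
Option A: s[3]='c'->'h', delta=(8-3)*13^0 mod 97 = 5, hash=77+5 mod 97 = 82 <-- target
Option B: s[1]='e'->'h', delta=(8-5)*13^2 mod 97 = 22, hash=77+22 mod 97 = 2
Option C: s[3]='c'->'g', delta=(7-3)*13^0 mod 97 = 4, hash=77+4 mod 97 = 81
Option D: s[1]='e'->'j', delta=(10-5)*13^2 mod 97 = 69, hash=77+69 mod 97 = 49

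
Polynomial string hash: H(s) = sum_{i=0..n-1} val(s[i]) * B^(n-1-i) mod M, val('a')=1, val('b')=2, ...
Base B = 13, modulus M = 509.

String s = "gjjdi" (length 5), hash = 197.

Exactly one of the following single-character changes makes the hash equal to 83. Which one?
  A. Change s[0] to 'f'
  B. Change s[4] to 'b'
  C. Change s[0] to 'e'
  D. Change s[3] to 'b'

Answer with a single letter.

Option A: s[0]='g'->'f', delta=(6-7)*13^4 mod 509 = 452, hash=197+452 mod 509 = 140
Option B: s[4]='i'->'b', delta=(2-9)*13^0 mod 509 = 502, hash=197+502 mod 509 = 190
Option C: s[0]='g'->'e', delta=(5-7)*13^4 mod 509 = 395, hash=197+395 mod 509 = 83 <-- target
Option D: s[3]='d'->'b', delta=(2-4)*13^1 mod 509 = 483, hash=197+483 mod 509 = 171

Answer: C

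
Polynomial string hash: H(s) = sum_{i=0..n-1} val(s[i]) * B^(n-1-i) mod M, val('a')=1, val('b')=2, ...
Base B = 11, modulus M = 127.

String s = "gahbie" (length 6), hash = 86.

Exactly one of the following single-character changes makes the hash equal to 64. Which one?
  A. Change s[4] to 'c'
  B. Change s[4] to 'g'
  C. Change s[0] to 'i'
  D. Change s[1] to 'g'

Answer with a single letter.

Answer: B

Derivation:
Option A: s[4]='i'->'c', delta=(3-9)*11^1 mod 127 = 61, hash=86+61 mod 127 = 20
Option B: s[4]='i'->'g', delta=(7-9)*11^1 mod 127 = 105, hash=86+105 mod 127 = 64 <-- target
Option C: s[0]='g'->'i', delta=(9-7)*11^5 mod 127 = 30, hash=86+30 mod 127 = 116
Option D: s[1]='a'->'g', delta=(7-1)*11^4 mod 127 = 89, hash=86+89 mod 127 = 48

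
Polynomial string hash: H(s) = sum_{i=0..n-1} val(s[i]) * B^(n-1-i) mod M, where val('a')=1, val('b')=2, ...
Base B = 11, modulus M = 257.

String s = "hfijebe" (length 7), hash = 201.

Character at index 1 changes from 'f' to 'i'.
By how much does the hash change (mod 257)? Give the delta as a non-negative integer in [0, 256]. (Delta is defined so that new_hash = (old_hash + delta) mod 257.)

Delta formula: (val(new) - val(old)) * B^(n-1-k) mod M
  val('i') - val('f') = 9 - 6 = 3
  B^(n-1-k) = 11^5 mod 257 = 169
  Delta = 3 * 169 mod 257 = 250

Answer: 250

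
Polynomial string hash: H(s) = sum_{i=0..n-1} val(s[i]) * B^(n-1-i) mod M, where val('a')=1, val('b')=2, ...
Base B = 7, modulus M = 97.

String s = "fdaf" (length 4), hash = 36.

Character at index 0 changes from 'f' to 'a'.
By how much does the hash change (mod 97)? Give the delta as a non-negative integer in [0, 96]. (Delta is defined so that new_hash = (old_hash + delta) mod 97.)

Answer: 31

Derivation:
Delta formula: (val(new) - val(old)) * B^(n-1-k) mod M
  val('a') - val('f') = 1 - 6 = -5
  B^(n-1-k) = 7^3 mod 97 = 52
  Delta = -5 * 52 mod 97 = 31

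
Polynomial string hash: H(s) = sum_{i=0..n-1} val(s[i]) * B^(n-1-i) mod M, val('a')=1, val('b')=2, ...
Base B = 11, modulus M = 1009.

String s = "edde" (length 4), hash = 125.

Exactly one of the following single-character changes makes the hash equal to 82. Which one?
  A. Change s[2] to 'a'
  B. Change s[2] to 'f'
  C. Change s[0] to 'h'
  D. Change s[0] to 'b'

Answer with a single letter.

Option A: s[2]='d'->'a', delta=(1-4)*11^1 mod 1009 = 976, hash=125+976 mod 1009 = 92
Option B: s[2]='d'->'f', delta=(6-4)*11^1 mod 1009 = 22, hash=125+22 mod 1009 = 147
Option C: s[0]='e'->'h', delta=(8-5)*11^3 mod 1009 = 966, hash=125+966 mod 1009 = 82 <-- target
Option D: s[0]='e'->'b', delta=(2-5)*11^3 mod 1009 = 43, hash=125+43 mod 1009 = 168

Answer: C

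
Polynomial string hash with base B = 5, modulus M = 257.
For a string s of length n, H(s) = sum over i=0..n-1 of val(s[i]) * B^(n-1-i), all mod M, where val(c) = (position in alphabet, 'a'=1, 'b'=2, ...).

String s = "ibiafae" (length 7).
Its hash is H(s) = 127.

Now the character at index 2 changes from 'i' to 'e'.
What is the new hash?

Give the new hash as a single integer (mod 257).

Answer: 197

Derivation:
val('i') = 9, val('e') = 5
Position k = 2, exponent = n-1-k = 4
B^4 mod M = 5^4 mod 257 = 111
Delta = (5 - 9) * 111 mod 257 = 70
New hash = (127 + 70) mod 257 = 197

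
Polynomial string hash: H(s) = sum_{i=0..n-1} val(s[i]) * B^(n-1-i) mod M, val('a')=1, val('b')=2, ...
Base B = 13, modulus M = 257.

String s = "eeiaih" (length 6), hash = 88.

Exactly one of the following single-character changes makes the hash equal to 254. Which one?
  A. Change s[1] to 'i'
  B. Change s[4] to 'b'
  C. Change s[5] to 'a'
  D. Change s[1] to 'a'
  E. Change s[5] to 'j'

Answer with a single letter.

Answer: B

Derivation:
Option A: s[1]='e'->'i', delta=(9-5)*13^4 mod 257 = 136, hash=88+136 mod 257 = 224
Option B: s[4]='i'->'b', delta=(2-9)*13^1 mod 257 = 166, hash=88+166 mod 257 = 254 <-- target
Option C: s[5]='h'->'a', delta=(1-8)*13^0 mod 257 = 250, hash=88+250 mod 257 = 81
Option D: s[1]='e'->'a', delta=(1-5)*13^4 mod 257 = 121, hash=88+121 mod 257 = 209
Option E: s[5]='h'->'j', delta=(10-8)*13^0 mod 257 = 2, hash=88+2 mod 257 = 90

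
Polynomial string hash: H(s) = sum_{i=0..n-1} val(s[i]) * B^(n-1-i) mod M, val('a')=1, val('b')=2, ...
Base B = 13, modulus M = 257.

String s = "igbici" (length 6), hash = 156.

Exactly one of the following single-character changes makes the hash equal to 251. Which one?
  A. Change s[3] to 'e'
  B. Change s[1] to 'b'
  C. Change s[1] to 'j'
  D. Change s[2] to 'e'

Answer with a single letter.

Answer: A

Derivation:
Option A: s[3]='i'->'e', delta=(5-9)*13^2 mod 257 = 95, hash=156+95 mod 257 = 251 <-- target
Option B: s[1]='g'->'b', delta=(2-7)*13^4 mod 257 = 87, hash=156+87 mod 257 = 243
Option C: s[1]='g'->'j', delta=(10-7)*13^4 mod 257 = 102, hash=156+102 mod 257 = 1
Option D: s[2]='b'->'e', delta=(5-2)*13^3 mod 257 = 166, hash=156+166 mod 257 = 65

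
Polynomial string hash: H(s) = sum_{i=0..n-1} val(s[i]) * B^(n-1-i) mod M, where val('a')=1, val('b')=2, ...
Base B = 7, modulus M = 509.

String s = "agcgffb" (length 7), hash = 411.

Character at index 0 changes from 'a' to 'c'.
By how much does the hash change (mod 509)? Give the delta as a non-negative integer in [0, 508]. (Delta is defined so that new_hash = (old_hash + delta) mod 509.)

Delta formula: (val(new) - val(old)) * B^(n-1-k) mod M
  val('c') - val('a') = 3 - 1 = 2
  B^(n-1-k) = 7^6 mod 509 = 70
  Delta = 2 * 70 mod 509 = 140

Answer: 140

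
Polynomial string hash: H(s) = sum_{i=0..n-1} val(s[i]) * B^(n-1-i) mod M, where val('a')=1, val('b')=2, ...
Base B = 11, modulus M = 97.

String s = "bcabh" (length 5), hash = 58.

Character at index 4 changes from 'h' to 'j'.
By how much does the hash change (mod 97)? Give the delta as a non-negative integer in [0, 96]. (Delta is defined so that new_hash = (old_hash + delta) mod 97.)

Answer: 2

Derivation:
Delta formula: (val(new) - val(old)) * B^(n-1-k) mod M
  val('j') - val('h') = 10 - 8 = 2
  B^(n-1-k) = 11^0 mod 97 = 1
  Delta = 2 * 1 mod 97 = 2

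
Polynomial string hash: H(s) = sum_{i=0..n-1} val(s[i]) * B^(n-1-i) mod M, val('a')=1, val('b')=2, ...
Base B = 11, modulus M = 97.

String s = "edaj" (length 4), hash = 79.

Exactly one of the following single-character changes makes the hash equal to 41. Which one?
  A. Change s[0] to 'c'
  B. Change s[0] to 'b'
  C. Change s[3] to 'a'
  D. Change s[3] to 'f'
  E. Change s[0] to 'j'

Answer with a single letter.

Option A: s[0]='e'->'c', delta=(3-5)*11^3 mod 97 = 54, hash=79+54 mod 97 = 36
Option B: s[0]='e'->'b', delta=(2-5)*11^3 mod 97 = 81, hash=79+81 mod 97 = 63
Option C: s[3]='j'->'a', delta=(1-10)*11^0 mod 97 = 88, hash=79+88 mod 97 = 70
Option D: s[3]='j'->'f', delta=(6-10)*11^0 mod 97 = 93, hash=79+93 mod 97 = 75
Option E: s[0]='e'->'j', delta=(10-5)*11^3 mod 97 = 59, hash=79+59 mod 97 = 41 <-- target

Answer: E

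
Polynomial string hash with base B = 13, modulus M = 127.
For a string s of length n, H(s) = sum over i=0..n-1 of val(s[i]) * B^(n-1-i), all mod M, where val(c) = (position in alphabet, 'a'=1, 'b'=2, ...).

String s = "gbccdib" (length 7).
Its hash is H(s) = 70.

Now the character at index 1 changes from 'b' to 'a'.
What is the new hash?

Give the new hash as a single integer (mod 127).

val('b') = 2, val('a') = 1
Position k = 1, exponent = n-1-k = 5
B^5 mod M = 13^5 mod 127 = 72
Delta = (1 - 2) * 72 mod 127 = 55
New hash = (70 + 55) mod 127 = 125

Answer: 125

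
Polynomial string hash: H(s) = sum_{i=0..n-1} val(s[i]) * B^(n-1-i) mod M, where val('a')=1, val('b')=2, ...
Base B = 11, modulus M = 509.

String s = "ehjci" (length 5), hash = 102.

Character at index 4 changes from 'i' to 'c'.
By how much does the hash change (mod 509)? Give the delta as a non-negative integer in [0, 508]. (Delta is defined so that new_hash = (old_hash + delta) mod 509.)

Answer: 503

Derivation:
Delta formula: (val(new) - val(old)) * B^(n-1-k) mod M
  val('c') - val('i') = 3 - 9 = -6
  B^(n-1-k) = 11^0 mod 509 = 1
  Delta = -6 * 1 mod 509 = 503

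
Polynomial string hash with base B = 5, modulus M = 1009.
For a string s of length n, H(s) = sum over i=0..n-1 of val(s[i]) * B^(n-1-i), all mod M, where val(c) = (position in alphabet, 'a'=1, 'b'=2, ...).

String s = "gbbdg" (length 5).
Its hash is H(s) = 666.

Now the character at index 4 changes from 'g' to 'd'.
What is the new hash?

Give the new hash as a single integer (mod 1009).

val('g') = 7, val('d') = 4
Position k = 4, exponent = n-1-k = 0
B^0 mod M = 5^0 mod 1009 = 1
Delta = (4 - 7) * 1 mod 1009 = 1006
New hash = (666 + 1006) mod 1009 = 663

Answer: 663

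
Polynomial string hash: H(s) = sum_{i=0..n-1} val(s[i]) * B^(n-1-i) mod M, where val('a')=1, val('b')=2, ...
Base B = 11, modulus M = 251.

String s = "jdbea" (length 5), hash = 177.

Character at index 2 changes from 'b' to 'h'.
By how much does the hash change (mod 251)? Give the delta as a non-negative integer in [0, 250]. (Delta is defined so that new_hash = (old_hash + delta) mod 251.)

Delta formula: (val(new) - val(old)) * B^(n-1-k) mod M
  val('h') - val('b') = 8 - 2 = 6
  B^(n-1-k) = 11^2 mod 251 = 121
  Delta = 6 * 121 mod 251 = 224

Answer: 224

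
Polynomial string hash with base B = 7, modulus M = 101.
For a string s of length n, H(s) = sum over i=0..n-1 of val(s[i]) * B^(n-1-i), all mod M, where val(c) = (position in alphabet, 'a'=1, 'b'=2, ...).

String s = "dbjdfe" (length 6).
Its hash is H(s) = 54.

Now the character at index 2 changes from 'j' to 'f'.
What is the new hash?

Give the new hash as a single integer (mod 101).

val('j') = 10, val('f') = 6
Position k = 2, exponent = n-1-k = 3
B^3 mod M = 7^3 mod 101 = 40
Delta = (6 - 10) * 40 mod 101 = 42
New hash = (54 + 42) mod 101 = 96

Answer: 96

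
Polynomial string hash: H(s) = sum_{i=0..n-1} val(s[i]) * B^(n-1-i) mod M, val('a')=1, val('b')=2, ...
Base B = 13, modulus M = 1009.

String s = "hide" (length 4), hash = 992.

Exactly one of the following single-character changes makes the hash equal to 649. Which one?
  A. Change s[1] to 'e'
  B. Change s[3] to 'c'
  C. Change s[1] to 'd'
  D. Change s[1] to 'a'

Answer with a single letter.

Option A: s[1]='i'->'e', delta=(5-9)*13^2 mod 1009 = 333, hash=992+333 mod 1009 = 316
Option B: s[3]='e'->'c', delta=(3-5)*13^0 mod 1009 = 1007, hash=992+1007 mod 1009 = 990
Option C: s[1]='i'->'d', delta=(4-9)*13^2 mod 1009 = 164, hash=992+164 mod 1009 = 147
Option D: s[1]='i'->'a', delta=(1-9)*13^2 mod 1009 = 666, hash=992+666 mod 1009 = 649 <-- target

Answer: D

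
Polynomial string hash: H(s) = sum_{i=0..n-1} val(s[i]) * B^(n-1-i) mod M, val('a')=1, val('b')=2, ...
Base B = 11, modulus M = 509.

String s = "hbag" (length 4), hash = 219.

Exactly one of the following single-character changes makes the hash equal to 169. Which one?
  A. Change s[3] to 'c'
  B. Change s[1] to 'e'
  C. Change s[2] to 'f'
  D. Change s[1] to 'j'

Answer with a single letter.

Answer: D

Derivation:
Option A: s[3]='g'->'c', delta=(3-7)*11^0 mod 509 = 505, hash=219+505 mod 509 = 215
Option B: s[1]='b'->'e', delta=(5-2)*11^2 mod 509 = 363, hash=219+363 mod 509 = 73
Option C: s[2]='a'->'f', delta=(6-1)*11^1 mod 509 = 55, hash=219+55 mod 509 = 274
Option D: s[1]='b'->'j', delta=(10-2)*11^2 mod 509 = 459, hash=219+459 mod 509 = 169 <-- target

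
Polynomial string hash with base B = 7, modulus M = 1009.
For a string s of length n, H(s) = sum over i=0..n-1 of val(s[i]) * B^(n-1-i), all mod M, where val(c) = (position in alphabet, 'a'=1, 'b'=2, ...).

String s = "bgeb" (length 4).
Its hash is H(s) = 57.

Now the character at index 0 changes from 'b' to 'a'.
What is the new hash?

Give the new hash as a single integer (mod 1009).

Answer: 723

Derivation:
val('b') = 2, val('a') = 1
Position k = 0, exponent = n-1-k = 3
B^3 mod M = 7^3 mod 1009 = 343
Delta = (1 - 2) * 343 mod 1009 = 666
New hash = (57 + 666) mod 1009 = 723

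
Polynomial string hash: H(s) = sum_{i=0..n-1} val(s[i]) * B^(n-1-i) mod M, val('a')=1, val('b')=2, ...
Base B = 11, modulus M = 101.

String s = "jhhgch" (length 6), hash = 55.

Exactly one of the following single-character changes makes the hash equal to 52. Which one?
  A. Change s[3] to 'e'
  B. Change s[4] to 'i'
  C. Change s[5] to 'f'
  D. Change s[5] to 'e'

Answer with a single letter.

Answer: D

Derivation:
Option A: s[3]='g'->'e', delta=(5-7)*11^2 mod 101 = 61, hash=55+61 mod 101 = 15
Option B: s[4]='c'->'i', delta=(9-3)*11^1 mod 101 = 66, hash=55+66 mod 101 = 20
Option C: s[5]='h'->'f', delta=(6-8)*11^0 mod 101 = 99, hash=55+99 mod 101 = 53
Option D: s[5]='h'->'e', delta=(5-8)*11^0 mod 101 = 98, hash=55+98 mod 101 = 52 <-- target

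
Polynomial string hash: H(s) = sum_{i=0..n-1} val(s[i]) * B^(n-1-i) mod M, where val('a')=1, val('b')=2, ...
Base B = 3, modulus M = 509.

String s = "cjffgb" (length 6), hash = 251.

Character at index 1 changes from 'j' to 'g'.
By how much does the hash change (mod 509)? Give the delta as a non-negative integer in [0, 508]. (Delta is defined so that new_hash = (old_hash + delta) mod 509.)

Answer: 266

Derivation:
Delta formula: (val(new) - val(old)) * B^(n-1-k) mod M
  val('g') - val('j') = 7 - 10 = -3
  B^(n-1-k) = 3^4 mod 509 = 81
  Delta = -3 * 81 mod 509 = 266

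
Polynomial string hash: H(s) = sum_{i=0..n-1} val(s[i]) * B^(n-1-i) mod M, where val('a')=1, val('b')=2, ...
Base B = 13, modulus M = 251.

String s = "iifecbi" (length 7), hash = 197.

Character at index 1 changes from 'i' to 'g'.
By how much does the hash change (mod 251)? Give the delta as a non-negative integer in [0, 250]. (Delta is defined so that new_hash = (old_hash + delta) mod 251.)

Delta formula: (val(new) - val(old)) * B^(n-1-k) mod M
  val('g') - val('i') = 7 - 9 = -2
  B^(n-1-k) = 13^5 mod 251 = 64
  Delta = -2 * 64 mod 251 = 123

Answer: 123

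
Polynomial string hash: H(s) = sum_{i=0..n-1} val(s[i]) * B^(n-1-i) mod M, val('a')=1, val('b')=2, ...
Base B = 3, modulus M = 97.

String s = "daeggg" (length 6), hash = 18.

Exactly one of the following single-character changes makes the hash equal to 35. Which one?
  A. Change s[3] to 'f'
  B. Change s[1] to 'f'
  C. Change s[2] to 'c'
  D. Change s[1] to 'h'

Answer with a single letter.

Option A: s[3]='g'->'f', delta=(6-7)*3^2 mod 97 = 88, hash=18+88 mod 97 = 9
Option B: s[1]='a'->'f', delta=(6-1)*3^4 mod 97 = 17, hash=18+17 mod 97 = 35 <-- target
Option C: s[2]='e'->'c', delta=(3-5)*3^3 mod 97 = 43, hash=18+43 mod 97 = 61
Option D: s[1]='a'->'h', delta=(8-1)*3^4 mod 97 = 82, hash=18+82 mod 97 = 3

Answer: B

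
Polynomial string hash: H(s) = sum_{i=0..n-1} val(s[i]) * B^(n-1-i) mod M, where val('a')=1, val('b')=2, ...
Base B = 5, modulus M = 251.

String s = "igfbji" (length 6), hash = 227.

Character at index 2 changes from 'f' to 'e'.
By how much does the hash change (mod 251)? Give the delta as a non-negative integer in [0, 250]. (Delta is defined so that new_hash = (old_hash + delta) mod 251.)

Delta formula: (val(new) - val(old)) * B^(n-1-k) mod M
  val('e') - val('f') = 5 - 6 = -1
  B^(n-1-k) = 5^3 mod 251 = 125
  Delta = -1 * 125 mod 251 = 126

Answer: 126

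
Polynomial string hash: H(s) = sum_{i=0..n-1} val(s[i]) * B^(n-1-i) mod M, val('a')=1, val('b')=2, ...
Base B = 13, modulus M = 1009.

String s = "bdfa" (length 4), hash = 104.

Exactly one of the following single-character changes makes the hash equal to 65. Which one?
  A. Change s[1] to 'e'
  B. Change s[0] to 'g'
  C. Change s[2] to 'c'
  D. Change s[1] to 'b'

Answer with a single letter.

Answer: C

Derivation:
Option A: s[1]='d'->'e', delta=(5-4)*13^2 mod 1009 = 169, hash=104+169 mod 1009 = 273
Option B: s[0]='b'->'g', delta=(7-2)*13^3 mod 1009 = 895, hash=104+895 mod 1009 = 999
Option C: s[2]='f'->'c', delta=(3-6)*13^1 mod 1009 = 970, hash=104+970 mod 1009 = 65 <-- target
Option D: s[1]='d'->'b', delta=(2-4)*13^2 mod 1009 = 671, hash=104+671 mod 1009 = 775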